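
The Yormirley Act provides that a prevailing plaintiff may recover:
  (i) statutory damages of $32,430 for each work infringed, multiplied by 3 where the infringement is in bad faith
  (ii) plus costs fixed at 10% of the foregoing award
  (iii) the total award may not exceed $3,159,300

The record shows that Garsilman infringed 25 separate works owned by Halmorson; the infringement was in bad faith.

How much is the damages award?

$2,675,475

Statutory damages: 25 × $32,430 = $810,750
Trebled: 3 × $810,750 = $2,432,250
Costs: 10% of $2,432,250 = $243,225
Award plus costs: $2,432,250 + $243,225 = $2,675,475
Cap at $3,159,300: $2,675,475 is within the cap, no reduction.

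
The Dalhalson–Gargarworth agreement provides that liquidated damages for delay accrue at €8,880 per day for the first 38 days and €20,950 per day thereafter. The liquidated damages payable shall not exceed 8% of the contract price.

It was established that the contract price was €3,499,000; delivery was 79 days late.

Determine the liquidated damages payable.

First 38 days: 38 × €8,880 = €337,440
Remaining days: (79 − 38) × €20,950 = €858,950
Accrued per-day damages: €337,440 + €858,950 = €1,196,390
Cap: 8% of €3,499,000 = €279,920
Cap at €279,920: €1,196,390 exceeds the cap → €279,920

€279,920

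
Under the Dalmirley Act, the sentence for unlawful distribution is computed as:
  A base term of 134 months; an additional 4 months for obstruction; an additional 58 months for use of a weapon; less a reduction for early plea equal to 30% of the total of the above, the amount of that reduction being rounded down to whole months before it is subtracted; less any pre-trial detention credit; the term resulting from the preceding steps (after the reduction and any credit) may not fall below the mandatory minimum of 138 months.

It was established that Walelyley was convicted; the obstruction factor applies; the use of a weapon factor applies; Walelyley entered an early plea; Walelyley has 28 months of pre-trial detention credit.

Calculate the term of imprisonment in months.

Obstruction enhancement: +4 months
Use of a weapon enhancement: +58 months
Adjusted term: 134 months + 4 months + 58 months = 196 months
Early plea reduction: 30% of 196 months = 58 months (rounded down)
After reduction: 196 − 58 = 138 months
Less pre-trial detention credit: 138 months − 28 months = 110 months
Minimum 138 months: 110 months is below the minimum → 138 months

138 months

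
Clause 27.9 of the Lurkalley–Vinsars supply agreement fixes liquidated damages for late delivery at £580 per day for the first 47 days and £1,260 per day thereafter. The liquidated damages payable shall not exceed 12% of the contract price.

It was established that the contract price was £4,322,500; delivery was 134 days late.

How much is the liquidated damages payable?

£136,880

First 47 days: 47 × £580 = £27,260
Remaining days: (134 − 47) × £1,260 = £109,620
Accrued per-day damages: £27,260 + £109,620 = £136,880
Cap: 12% of £4,322,500 = £518,700
Cap at £518,700: £136,880 is within the cap, no reduction.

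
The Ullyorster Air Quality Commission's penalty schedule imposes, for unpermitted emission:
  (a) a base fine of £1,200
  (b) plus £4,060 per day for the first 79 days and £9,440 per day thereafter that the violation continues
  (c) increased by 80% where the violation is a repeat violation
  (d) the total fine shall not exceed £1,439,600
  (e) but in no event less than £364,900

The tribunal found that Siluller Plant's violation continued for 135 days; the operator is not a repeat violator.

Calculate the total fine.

First 79 days: 79 × £4,060 = £320,740
Remaining days: (135 − 79) × £9,440 = £528,640
Per-day component: £320,740 + £528,640 = £849,380
Base plus per-day: £1,200 + £849,380 = £850,580
The operator is not a repeat violator: no 80% increase.
Cap at £1,439,600: £850,580 is within the cap, no reduction.
Minimum £364,900: £850,580 meets the minimum, no increase.

£850,580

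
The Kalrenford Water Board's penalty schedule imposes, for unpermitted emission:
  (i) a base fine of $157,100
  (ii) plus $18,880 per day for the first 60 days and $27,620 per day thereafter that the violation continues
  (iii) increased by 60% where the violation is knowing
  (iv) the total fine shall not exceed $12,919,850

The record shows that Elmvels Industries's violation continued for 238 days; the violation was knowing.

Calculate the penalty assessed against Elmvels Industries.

First 60 days: 60 × $18,880 = $1,132,800
Remaining days: (238 − 60) × $27,620 = $4,916,360
Per-day component: $1,132,800 + $4,916,360 = $6,049,160
Base plus per-day: $157,100 + $6,049,160 = $6,206,260
Enhancement: 60% of $6,206,260 = $3,723,756
Enhanced fine: $6,206,260 + $3,723,756 = $9,930,016
Cap at $12,919,850: $9,930,016 is within the cap, no reduction.

$9,930,016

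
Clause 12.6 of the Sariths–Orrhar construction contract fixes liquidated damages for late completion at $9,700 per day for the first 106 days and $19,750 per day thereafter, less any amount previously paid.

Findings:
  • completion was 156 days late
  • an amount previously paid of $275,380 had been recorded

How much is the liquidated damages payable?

Liquidated damages: $1,740,320

First 106 days: 106 × $9,700 = $1,028,200
Remaining days: (156 − 106) × $19,750 = $987,500
Accrued per-day damages: $1,028,200 + $987,500 = $2,015,700
Less amount previously paid: $2,015,700 − $275,380 = $1,740,320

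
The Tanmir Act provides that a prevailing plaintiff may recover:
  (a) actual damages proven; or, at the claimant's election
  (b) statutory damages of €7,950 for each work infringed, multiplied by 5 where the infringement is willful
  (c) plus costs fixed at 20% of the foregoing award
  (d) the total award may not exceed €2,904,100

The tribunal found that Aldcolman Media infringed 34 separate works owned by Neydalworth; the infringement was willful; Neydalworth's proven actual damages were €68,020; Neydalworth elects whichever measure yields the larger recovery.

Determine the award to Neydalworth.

Statutory damages: 34 × €7,950 = €270,300
Multiplied by 5: 5 × €270,300 = €1,351,500
Greater of actual damages (€68,020) or enhanced statutory damages (€1,351,500): €1,351,500
Costs: 20% of €1,351,500 = €270,300
Award plus costs: €1,351,500 + €270,300 = €1,621,800
Cap at €2,904,100: €1,621,800 is within the cap, no reduction.

€1,621,800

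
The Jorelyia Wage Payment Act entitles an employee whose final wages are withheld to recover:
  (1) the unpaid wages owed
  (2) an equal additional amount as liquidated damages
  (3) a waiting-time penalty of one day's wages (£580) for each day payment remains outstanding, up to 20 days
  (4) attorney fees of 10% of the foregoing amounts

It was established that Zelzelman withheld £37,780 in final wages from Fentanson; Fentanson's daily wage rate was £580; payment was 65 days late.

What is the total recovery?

£95,876

Liquidated damages (equal amount): £37,780
Penalty days: min(65, 20) = 20
Waiting-time penalty: 20 × £580 = £11,600
Subtotal: £37,780 + £37,780 + £11,600 = £87,160
Attorney fees: 10% of £87,160 = £8,716
Total award: £87,160 + £8,716 = £95,876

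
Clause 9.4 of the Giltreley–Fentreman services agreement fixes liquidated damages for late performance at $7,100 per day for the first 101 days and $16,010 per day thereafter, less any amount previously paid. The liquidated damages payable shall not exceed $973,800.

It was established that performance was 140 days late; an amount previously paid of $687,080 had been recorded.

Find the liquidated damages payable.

First 101 days: 101 × $7,100 = $717,100
Remaining days: (140 − 101) × $16,010 = $624,390
Accrued per-day damages: $717,100 + $624,390 = $1,341,490
Less amount previously paid: $1,341,490 − $687,080 = $654,410
Cap at $973,800: $654,410 is within the cap, no reduction.

$654,410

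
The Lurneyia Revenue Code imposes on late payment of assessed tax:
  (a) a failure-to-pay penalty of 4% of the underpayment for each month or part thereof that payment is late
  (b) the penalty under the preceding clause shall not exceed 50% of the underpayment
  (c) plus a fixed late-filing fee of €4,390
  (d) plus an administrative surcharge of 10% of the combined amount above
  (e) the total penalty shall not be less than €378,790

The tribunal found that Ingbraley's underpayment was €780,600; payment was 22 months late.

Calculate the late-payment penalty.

Accrued rate: 4% × 22 = 88%, capped at 50% → 50%
Failure-to-pay penalty: 50% of €780,600 = €390,300
Penalty before surcharge: €390,300 + €4,390 = €394,690
Administrative surcharge: 10% of €394,690 = €39,469
Total penalty: €394,690 + €39,469 = €434,159
Minimum €378,790: €434,159 meets the minimum, no increase.

€434,159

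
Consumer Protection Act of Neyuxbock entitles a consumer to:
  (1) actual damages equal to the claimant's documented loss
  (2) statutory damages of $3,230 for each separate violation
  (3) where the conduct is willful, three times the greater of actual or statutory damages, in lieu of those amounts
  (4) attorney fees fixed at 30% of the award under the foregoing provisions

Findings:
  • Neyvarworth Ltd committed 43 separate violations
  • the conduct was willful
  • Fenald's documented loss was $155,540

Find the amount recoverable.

Statutory damages: 43 × $3,230 = $138,890
Greater of actual damages ($155,540) or statutory damages ($138,890): $155,540
Trebled: 3 × $155,540 = $466,620
Attorney fees: 30% of $466,620 = $139,986
Total recovery: $466,620 + $139,986 = $606,606

$606,606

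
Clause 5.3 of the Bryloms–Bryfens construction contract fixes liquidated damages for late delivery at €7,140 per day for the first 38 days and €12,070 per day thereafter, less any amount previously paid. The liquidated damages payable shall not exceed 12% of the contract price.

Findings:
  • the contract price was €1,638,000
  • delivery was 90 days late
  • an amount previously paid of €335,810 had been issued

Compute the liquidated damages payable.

Liquidated damages: €196,560

First 38 days: 38 × €7,140 = €271,320
Remaining days: (90 − 38) × €12,070 = €627,640
Accrued per-day damages: €271,320 + €627,640 = €898,960
Less amount previously paid: €898,960 − €335,810 = €563,150
Cap: 12% of €1,638,000 = €196,560
Cap at €196,560: €563,150 exceeds the cap → €196,560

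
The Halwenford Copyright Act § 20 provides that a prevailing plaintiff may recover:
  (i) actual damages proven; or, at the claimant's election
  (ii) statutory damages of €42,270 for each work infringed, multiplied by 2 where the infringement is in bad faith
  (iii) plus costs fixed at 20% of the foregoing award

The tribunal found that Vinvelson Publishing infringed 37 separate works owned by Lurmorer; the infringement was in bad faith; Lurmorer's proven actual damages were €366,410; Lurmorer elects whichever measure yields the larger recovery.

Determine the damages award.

€3,753,576

Statutory damages: 37 × €42,270 = €1,563,990
Doubled: 2 × €1,563,990 = €3,127,980
Greater of actual damages (€366,410) or enhanced statutory damages (€3,127,980): €3,127,980
Costs: 20% of €3,127,980 = €625,596
Award plus costs: €3,127,980 + €625,596 = €3,753,576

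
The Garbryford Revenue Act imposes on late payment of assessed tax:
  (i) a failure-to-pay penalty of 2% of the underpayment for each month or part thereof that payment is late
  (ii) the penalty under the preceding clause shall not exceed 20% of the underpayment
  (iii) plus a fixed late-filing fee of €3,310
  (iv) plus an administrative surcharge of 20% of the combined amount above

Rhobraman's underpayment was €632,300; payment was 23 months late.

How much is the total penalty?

Accrued rate: 2% × 23 = 46%, capped at 20% → 20%
Failure-to-pay penalty: 20% of €632,300 = €126,460
Penalty before surcharge: €126,460 + €3,310 = €129,770
Administrative surcharge: 20% of €129,770 = €25,954
Total penalty: €129,770 + €25,954 = €155,724

€155,724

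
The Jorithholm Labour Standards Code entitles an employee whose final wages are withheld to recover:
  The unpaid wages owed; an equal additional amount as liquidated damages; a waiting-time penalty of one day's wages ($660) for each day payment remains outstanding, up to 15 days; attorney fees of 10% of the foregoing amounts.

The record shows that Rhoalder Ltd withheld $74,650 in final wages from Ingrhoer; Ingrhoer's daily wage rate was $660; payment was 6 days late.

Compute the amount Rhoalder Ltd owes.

Liquidated damages (equal amount): $74,650
Penalty days: min(6, 15) = 6
Waiting-time penalty: 6 × $660 = $3,960
Subtotal: $74,650 + $74,650 + $3,960 = $153,260
Attorney fees: 10% of $153,260 = $15,326
Total award: $153,260 + $15,326 = $168,586

Total award: $168,586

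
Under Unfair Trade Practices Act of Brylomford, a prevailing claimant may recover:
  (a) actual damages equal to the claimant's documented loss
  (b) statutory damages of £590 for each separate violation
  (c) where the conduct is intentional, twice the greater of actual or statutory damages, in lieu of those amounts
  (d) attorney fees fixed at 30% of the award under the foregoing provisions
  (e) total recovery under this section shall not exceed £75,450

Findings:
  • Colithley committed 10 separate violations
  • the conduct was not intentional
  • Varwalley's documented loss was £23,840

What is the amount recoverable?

Statutory damages: 10 × £590 = £5,900
Conduct not intentional: the in-lieu enhancement does not apply.
Actual plus statutory damages: £23,840 + £5,900 = £29,740
Attorney fees: 30% of £29,740 = £8,922
Total before cap: £29,740 + £8,922 = £38,662
Cap at £75,450: £38,662 is within the cap, no reduction.

Total recovery: £38,662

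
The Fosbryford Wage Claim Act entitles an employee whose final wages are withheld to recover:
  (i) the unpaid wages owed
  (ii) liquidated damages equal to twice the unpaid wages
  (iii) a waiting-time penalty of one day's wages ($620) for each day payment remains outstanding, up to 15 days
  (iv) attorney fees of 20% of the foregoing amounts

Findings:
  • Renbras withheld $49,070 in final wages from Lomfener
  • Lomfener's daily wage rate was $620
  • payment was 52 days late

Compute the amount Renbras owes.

Doubled: 2 × $49,070 = $98,140
Penalty days: min(52, 15) = 15
Waiting-time penalty: 15 × $620 = $9,300
Subtotal: $49,070 + $98,140 + $9,300 = $156,510
Attorney fees: 20% of $156,510 = $31,302
Total award: $156,510 + $31,302 = $187,812

Total award: $187,812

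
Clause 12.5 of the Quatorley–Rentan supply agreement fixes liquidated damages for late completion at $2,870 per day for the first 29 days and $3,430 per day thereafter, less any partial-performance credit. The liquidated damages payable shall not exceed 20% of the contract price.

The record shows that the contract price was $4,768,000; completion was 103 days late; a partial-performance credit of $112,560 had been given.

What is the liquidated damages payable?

$224,490

First 29 days: 29 × $2,870 = $83,230
Remaining days: (103 − 29) × $3,430 = $253,820
Accrued per-day damages: $83,230 + $253,820 = $337,050
Less partial-performance credit: $337,050 − $112,560 = $224,490
Cap: 20% of $4,768,000 = $953,600
Cap at $953,600: $224,490 is within the cap, no reduction.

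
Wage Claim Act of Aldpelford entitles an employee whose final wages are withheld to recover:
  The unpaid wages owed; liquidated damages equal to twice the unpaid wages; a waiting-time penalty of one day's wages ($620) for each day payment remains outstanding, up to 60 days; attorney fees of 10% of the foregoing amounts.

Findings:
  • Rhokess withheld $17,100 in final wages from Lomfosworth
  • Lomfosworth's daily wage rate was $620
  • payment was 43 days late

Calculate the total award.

Doubled: 2 × $17,100 = $34,200
Penalty days: min(43, 60) = 43
Waiting-time penalty: 43 × $620 = $26,660
Subtotal: $17,100 + $34,200 + $26,660 = $77,960
Attorney fees: 10% of $77,960 = $7,796
Total award: $77,960 + $7,796 = $85,756

$85,756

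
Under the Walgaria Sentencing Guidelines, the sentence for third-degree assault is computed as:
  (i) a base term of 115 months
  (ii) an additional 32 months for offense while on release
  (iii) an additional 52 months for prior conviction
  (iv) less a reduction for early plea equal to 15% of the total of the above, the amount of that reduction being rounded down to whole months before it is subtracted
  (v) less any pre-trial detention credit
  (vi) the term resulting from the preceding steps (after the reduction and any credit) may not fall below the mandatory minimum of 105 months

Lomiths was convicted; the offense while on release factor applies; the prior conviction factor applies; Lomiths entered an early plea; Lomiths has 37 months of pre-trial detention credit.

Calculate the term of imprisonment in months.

Offense while on release enhancement: +32 months
Prior conviction enhancement: +52 months
Adjusted term: 115 months + 32 months + 52 months = 199 months
Early plea reduction: 15% of 199 months = 29 months (rounded down)
After reduction: 199 − 29 = 170 months
Less pre-trial detention credit: 170 months − 37 months = 133 months
Minimum 105 months: 133 months meets the minimum, no increase.

133 months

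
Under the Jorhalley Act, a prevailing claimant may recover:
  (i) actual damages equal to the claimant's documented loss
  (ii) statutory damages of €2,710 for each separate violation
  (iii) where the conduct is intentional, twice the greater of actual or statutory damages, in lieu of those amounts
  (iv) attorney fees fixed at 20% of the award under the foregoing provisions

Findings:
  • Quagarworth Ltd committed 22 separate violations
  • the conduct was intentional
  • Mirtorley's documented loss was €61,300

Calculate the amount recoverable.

Statutory damages: 22 × €2,710 = €59,620
Greater of actual damages (€61,300) or statutory damages (€59,620): €61,300
Doubled: 2 × €61,300 = €122,600
Attorney fees: 20% of €122,600 = €24,520
Total recovery: €122,600 + €24,520 = €147,120

€147,120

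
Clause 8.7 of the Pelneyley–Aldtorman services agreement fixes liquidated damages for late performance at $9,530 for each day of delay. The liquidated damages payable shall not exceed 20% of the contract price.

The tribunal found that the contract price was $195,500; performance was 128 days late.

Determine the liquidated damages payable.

Per-day damages: 128 × $9,530 = $1,219,840
Cap: 20% of $195,500 = $39,100
Cap at $39,100: $1,219,840 exceeds the cap → $39,100

$39,100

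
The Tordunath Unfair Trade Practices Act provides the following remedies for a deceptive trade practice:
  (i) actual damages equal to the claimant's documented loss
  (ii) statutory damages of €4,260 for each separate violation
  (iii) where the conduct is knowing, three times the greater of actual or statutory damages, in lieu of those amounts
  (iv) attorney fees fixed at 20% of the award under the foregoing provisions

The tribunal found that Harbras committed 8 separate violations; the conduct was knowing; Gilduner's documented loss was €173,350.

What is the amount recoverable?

€624,060

Statutory damages: 8 × €4,260 = €34,080
Greater of actual damages (€173,350) or statutory damages (€34,080): €173,350
Trebled: 3 × €173,350 = €520,050
Attorney fees: 20% of €520,050 = €104,010
Total recovery: €520,050 + €104,010 = €624,060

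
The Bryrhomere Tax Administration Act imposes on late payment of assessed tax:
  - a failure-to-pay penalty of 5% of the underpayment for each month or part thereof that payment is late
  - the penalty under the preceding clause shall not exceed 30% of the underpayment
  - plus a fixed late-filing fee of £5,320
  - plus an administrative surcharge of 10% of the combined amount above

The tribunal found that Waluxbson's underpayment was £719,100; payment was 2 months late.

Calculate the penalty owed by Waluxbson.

£84,953

Accrued rate: 5% × 2 = 10%, capped at 30% → 10%
Failure-to-pay penalty: 10% of £719,100 = £71,910
Penalty before surcharge: £71,910 + £5,320 = £77,230
Administrative surcharge: 10% of £77,230 = £7,723
Total penalty: £77,230 + £7,723 = £84,953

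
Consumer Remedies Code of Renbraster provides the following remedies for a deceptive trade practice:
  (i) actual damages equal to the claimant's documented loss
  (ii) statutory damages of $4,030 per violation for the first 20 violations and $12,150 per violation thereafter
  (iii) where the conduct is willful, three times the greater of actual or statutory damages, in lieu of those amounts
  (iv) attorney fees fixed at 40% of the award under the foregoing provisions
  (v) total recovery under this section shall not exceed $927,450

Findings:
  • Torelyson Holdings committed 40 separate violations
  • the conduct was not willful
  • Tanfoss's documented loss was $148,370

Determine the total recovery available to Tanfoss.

First 20 violations: 20 × $4,030 = $80,600
Remaining violations: (40 − 20) × $12,150 = $243,000
Statutory damages: $80,600 + $243,000 = $323,600
Conduct not willful: the in-lieu enhancement does not apply.
Actual plus statutory damages: $148,370 + $323,600 = $471,970
Attorney fees: 40% of $471,970 = $188,788
Total before cap: $471,970 + $188,788 = $660,758
Cap at $927,450: $660,758 is within the cap, no reduction.

$660,758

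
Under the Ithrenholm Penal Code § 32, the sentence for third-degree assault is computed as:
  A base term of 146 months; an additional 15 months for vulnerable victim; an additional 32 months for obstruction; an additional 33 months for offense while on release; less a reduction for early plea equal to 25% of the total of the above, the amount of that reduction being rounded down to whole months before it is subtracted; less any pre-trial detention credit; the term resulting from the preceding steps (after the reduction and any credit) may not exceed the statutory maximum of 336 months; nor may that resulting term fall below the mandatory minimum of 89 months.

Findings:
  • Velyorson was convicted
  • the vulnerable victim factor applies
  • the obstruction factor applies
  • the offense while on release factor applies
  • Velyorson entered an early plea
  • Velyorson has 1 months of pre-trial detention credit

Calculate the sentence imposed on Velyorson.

Sentence: 169 months

Vulnerable victim enhancement: +15 months
Obstruction enhancement: +32 months
Offense while on release enhancement: +33 months
Adjusted term: 146 months + 15 months + 32 months + 33 months = 226 months
Early plea reduction: 25% of 226 months = 56 months (rounded down)
After reduction: 226 − 56 = 170 months
Less pre-trial detention credit: 170 months − 1 months = 169 months
Cap at 336 months: 169 months is within the cap, no reduction.
Minimum 89 months: 169 months meets the minimum, no increase.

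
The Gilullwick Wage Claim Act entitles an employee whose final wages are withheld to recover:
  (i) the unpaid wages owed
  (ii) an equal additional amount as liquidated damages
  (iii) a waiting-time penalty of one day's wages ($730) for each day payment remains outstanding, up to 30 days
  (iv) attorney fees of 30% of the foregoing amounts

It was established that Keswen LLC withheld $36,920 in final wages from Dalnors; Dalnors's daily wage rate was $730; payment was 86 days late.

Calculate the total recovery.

$124,462

Liquidated damages (equal amount): $36,920
Penalty days: min(86, 30) = 30
Waiting-time penalty: 30 × $730 = $21,900
Subtotal: $36,920 + $36,920 + $21,900 = $95,740
Attorney fees: 30% of $95,740 = $28,722
Total award: $95,740 + $28,722 = $124,462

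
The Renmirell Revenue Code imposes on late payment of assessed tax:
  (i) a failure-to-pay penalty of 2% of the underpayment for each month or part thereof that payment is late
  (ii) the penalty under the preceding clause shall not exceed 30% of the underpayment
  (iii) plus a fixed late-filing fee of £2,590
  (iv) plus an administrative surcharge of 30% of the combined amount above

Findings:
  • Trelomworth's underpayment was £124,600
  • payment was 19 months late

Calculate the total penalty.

Accrued rate: 2% × 19 = 38%, capped at 30% → 30%
Failure-to-pay penalty: 30% of £124,600 = £37,380
Penalty before surcharge: £37,380 + £2,590 = £39,970
Administrative surcharge: 30% of £39,970 = £11,991
Total penalty: £39,970 + £11,991 = £51,961

£51,961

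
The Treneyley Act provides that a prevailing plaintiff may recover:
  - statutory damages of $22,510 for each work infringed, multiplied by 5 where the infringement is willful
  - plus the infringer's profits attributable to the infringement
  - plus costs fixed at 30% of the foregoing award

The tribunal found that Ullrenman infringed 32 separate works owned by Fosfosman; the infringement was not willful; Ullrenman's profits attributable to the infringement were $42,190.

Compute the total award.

Statutory damages: 32 × $22,510 = $720,320
Infringement not willful: no ×5 enhancement.
Combined award: $720,320 + $42,190 = $762,510
Costs: 30% of $762,510 = $228,753
Award plus costs: $762,510 + $228,753 = $991,263

$991,263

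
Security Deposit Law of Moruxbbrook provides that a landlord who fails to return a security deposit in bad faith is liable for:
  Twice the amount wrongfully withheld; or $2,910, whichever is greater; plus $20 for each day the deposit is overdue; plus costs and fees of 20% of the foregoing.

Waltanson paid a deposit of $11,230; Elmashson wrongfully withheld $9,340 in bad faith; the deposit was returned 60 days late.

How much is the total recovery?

Doubled: 2 × $9,340 = $18,680
Minimum $2,910: $18,680 meets the minimum, no increase.
Late-return penalty: 60 × $20 = $1,200
Damages plus late penalty: $18,680 + $1,200 = $19,880
Costs and fees: 20% of $19,880 = $3,976
Total recovery: $19,880 + $3,976 = $23,856

$23,856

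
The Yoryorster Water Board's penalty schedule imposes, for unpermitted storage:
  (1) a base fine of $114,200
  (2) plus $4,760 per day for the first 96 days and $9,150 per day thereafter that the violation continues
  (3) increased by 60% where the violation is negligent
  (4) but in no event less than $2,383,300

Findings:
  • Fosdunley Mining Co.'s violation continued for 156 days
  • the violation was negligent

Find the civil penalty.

First 96 days: 96 × $4,760 = $456,960
Remaining days: (156 − 96) × $9,150 = $549,000
Per-day component: $456,960 + $549,000 = $1,005,960
Base plus per-day: $114,200 + $1,005,960 = $1,120,160
Enhancement: 60% of $1,120,160 = $672,096
Enhanced fine: $1,120,160 + $672,096 = $1,792,256
Minimum $2,383,300: $1,792,256 is below the minimum → $2,383,300

Civil penalty: $2,383,300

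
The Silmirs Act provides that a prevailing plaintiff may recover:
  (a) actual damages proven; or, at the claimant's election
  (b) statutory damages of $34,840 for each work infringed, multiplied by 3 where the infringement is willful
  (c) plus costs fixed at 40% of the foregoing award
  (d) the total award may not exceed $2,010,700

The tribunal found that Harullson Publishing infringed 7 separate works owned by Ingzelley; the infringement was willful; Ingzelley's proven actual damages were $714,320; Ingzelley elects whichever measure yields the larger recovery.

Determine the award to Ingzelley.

Statutory damages: 7 × $34,840 = $243,880
Trebled: 3 × $243,880 = $731,640
Greater of actual damages ($714,320) or enhanced statutory damages ($731,640): $731,640
Costs: 40% of $731,640 = $292,656
Award plus costs: $731,640 + $292,656 = $1,024,296
Cap at $2,010,700: $1,024,296 is within the cap, no reduction.

$1,024,296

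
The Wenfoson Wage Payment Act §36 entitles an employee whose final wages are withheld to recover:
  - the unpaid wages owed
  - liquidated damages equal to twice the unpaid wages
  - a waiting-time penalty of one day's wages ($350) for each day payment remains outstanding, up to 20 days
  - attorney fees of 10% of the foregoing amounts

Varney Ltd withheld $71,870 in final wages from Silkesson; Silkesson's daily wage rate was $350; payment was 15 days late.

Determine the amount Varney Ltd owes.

Doubled: 2 × $71,870 = $143,740
Penalty days: min(15, 20) = 15
Waiting-time penalty: 15 × $350 = $5,250
Subtotal: $71,870 + $143,740 + $5,250 = $220,860
Attorney fees: 10% of $220,860 = $22,086
Total award: $220,860 + $22,086 = $242,946

$242,946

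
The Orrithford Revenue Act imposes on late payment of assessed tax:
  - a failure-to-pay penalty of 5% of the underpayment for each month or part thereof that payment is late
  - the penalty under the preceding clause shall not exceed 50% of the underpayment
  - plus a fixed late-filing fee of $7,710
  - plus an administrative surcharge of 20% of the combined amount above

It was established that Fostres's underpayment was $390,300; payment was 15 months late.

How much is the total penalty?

$243,432

Accrued rate: 5% × 15 = 75%, capped at 50% → 50%
Failure-to-pay penalty: 50% of $390,300 = $195,150
Penalty before surcharge: $195,150 + $7,710 = $202,860
Administrative surcharge: 20% of $202,860 = $40,572
Total penalty: $202,860 + $40,572 = $243,432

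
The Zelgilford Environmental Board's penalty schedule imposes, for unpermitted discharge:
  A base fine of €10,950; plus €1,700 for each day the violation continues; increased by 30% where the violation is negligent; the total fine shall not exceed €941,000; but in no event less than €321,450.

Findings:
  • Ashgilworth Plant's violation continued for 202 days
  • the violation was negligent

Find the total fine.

Per-day component: 202 × €1,700 = €343,400
Base plus per-day: €10,950 + €343,400 = €354,350
Enhancement: 30% of €354,350 = €106,305
Enhanced fine: €354,350 + €106,305 = €460,655
Cap at €941,000: €460,655 is within the cap, no reduction.
Minimum €321,450: €460,655 meets the minimum, no increase.

€460,655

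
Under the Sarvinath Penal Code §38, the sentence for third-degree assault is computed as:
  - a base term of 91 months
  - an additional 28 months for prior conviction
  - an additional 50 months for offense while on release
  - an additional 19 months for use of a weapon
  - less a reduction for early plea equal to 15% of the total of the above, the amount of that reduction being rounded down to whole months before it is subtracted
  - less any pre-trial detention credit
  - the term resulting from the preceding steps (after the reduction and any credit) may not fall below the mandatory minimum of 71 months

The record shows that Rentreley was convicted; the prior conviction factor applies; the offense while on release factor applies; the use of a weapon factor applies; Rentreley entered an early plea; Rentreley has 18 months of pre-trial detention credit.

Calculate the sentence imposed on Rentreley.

142 months

Prior conviction enhancement: +28 months
Offense while on release enhancement: +50 months
Use of a weapon enhancement: +19 months
Adjusted term: 91 months + 28 months + 50 months + 19 months = 188 months
Early plea reduction: 15% of 188 months = 28 months (rounded down)
After reduction: 188 − 28 = 160 months
Less pre-trial detention credit: 160 months − 18 months = 142 months
Minimum 71 months: 142 months meets the minimum, no increase.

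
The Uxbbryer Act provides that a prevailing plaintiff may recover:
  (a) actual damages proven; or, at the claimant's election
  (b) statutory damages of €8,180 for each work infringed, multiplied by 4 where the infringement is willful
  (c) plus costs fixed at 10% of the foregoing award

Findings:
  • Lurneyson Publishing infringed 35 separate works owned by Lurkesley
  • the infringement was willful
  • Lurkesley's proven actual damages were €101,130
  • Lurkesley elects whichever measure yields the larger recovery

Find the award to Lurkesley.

€1,259,720

Statutory damages: 35 × €8,180 = €286,300
Multiplied by 4: 4 × €286,300 = €1,145,200
Greater of actual damages (€101,130) or enhanced statutory damages (€1,145,200): €1,145,200
Costs: 10% of €1,145,200 = €114,520
Award plus costs: €1,145,200 + €114,520 = €1,259,720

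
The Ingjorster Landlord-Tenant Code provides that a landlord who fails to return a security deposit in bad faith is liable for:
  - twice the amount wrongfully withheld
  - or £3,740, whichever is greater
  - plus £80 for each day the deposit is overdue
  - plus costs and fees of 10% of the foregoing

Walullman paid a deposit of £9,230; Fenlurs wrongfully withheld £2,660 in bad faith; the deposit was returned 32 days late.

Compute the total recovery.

Recovery: £8,668

Doubled: 2 × £2,660 = £5,320
Minimum £3,740: £5,320 meets the minimum, no increase.
Late-return penalty: 32 × £80 = £2,560
Damages plus late penalty: £5,320 + £2,560 = £7,880
Costs and fees: 10% of £7,880 = £788
Total recovery: £7,880 + £788 = £8,668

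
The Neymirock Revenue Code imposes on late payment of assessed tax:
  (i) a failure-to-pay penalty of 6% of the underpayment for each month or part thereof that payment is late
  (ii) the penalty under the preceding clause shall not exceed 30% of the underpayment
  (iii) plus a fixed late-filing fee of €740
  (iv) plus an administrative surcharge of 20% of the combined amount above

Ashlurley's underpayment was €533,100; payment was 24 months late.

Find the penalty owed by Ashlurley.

Accrued rate: 6% × 24 = 144%, capped at 30% → 30%
Failure-to-pay penalty: 30% of €533,100 = €159,930
Penalty before surcharge: €159,930 + €740 = €160,670
Administrative surcharge: 20% of €160,670 = €32,134
Total penalty: €160,670 + €32,134 = €192,804

€192,804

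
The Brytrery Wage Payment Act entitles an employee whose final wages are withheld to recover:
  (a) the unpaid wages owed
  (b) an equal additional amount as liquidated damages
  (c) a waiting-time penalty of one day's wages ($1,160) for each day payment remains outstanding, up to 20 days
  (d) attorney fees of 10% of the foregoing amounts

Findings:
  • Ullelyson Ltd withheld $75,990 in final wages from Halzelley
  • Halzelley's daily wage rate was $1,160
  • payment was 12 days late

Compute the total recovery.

$182,490

Liquidated damages (equal amount): $75,990
Penalty days: min(12, 20) = 12
Waiting-time penalty: 12 × $1,160 = $13,920
Subtotal: $75,990 + $75,990 + $13,920 = $165,900
Attorney fees: 10% of $165,900 = $16,590
Total award: $165,900 + $16,590 = $182,490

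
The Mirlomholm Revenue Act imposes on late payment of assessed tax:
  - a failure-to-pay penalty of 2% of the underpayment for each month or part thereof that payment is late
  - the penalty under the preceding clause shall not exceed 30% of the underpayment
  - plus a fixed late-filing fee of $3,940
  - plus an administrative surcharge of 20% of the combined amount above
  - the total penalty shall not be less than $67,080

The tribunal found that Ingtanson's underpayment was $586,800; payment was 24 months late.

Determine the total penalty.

Accrued rate: 2% × 24 = 48%, capped at 30% → 30%
Failure-to-pay penalty: 30% of $586,800 = $176,040
Penalty before surcharge: $176,040 + $3,940 = $179,980
Administrative surcharge: 20% of $179,980 = $35,996
Total penalty: $179,980 + $35,996 = $215,976
Minimum $67,080: $215,976 meets the minimum, no increase.

$215,976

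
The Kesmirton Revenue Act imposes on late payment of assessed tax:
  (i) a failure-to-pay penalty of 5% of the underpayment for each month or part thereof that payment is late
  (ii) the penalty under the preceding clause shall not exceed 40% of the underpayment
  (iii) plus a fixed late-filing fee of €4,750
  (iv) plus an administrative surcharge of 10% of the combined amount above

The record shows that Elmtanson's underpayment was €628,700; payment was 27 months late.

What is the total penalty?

€281,853

Accrued rate: 5% × 27 = 135%, capped at 40% → 40%
Failure-to-pay penalty: 40% of €628,700 = €251,480
Penalty before surcharge: €251,480 + €4,750 = €256,230
Administrative surcharge: 10% of €256,230 = €25,623
Total penalty: €256,230 + €25,623 = €281,853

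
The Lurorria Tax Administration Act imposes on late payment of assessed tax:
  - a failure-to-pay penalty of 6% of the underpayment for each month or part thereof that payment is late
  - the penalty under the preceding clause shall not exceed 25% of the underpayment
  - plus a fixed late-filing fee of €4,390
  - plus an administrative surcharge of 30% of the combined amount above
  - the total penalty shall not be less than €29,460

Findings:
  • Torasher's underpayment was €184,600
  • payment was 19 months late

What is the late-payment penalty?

€65,702

Accrued rate: 6% × 19 = 114%, capped at 25% → 25%
Failure-to-pay penalty: 25% of €184,600 = €46,150
Penalty before surcharge: €46,150 + €4,390 = €50,540
Administrative surcharge: 30% of €50,540 = €15,162
Total penalty: €50,540 + €15,162 = €65,702
Minimum €29,460: €65,702 meets the minimum, no increase.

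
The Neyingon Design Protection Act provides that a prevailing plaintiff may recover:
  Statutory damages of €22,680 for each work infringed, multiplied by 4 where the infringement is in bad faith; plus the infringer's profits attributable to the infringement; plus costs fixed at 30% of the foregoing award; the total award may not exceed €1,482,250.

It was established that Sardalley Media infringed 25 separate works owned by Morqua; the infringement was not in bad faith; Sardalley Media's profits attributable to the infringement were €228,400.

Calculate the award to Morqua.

€1,034,020

Statutory damages: 25 × €22,680 = €567,000
Infringement not in bad faith: no ×4 enhancement.
Combined award: €567,000 + €228,400 = €795,400
Costs: 30% of €795,400 = €238,620
Award plus costs: €795,400 + €238,620 = €1,034,020
Cap at €1,482,250: €1,034,020 is within the cap, no reduction.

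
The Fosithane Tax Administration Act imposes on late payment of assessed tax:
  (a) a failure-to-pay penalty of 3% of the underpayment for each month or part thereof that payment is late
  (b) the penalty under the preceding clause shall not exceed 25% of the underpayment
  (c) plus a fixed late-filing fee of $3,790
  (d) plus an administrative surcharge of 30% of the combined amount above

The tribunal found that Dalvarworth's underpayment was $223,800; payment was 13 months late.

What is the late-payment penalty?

$77,662

Accrued rate: 3% × 13 = 39%, capped at 25% → 25%
Failure-to-pay penalty: 25% of $223,800 = $55,950
Penalty before surcharge: $55,950 + $3,790 = $59,740
Administrative surcharge: 30% of $59,740 = $17,922
Total penalty: $59,740 + $17,922 = $77,662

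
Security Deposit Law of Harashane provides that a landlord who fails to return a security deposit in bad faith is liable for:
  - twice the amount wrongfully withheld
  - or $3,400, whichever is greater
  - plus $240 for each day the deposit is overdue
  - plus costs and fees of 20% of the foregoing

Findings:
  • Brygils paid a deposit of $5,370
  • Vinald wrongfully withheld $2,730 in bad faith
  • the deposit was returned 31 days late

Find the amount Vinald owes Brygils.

$15,480

Doubled: 2 × $2,730 = $5,460
Minimum $3,400: $5,460 meets the minimum, no increase.
Late-return penalty: 31 × $240 = $7,440
Damages plus late penalty: $5,460 + $7,440 = $12,900
Costs and fees: 20% of $12,900 = $2,580
Total recovery: $12,900 + $2,580 = $15,480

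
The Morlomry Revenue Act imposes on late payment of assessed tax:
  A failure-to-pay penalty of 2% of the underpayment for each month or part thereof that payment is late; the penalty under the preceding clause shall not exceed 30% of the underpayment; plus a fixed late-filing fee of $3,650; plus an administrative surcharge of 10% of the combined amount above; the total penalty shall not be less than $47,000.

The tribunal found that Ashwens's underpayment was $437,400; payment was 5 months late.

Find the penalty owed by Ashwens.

Accrued rate: 2% × 5 = 10%, capped at 30% → 10%
Failure-to-pay penalty: 10% of $437,400 = $43,740
Penalty before surcharge: $43,740 + $3,650 = $47,390
Administrative surcharge: 10% of $47,390 = $4,739
Total penalty: $47,390 + $4,739 = $52,129
Minimum $47,000: $52,129 meets the minimum, no increase.

$52,129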